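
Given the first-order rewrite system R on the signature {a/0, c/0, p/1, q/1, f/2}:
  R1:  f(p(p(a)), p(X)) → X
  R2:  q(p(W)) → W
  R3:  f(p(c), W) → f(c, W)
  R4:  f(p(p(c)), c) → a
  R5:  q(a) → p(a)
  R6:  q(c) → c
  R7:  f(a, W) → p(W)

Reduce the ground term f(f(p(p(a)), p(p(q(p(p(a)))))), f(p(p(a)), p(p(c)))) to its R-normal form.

1. f(f(p(p(a)), p(p(q(p(p(a)))))), f(p(p(a)), p(p(c))))  →  f(p(q(p(p(a)))), f(p(p(a)), p(p(c))))   [R1 at 1]
2. f(p(q(p(p(a)))), f(p(p(a)), p(p(c))))  →  f(p(p(a)), f(p(p(a)), p(p(c))))   [R2 at 1.1]
3. f(p(p(a)), f(p(p(a)), p(p(c))))  →  f(p(p(a)), p(c))   [R1 at 2]
4. f(p(p(a)), p(c))  →  c   [R1 at ε]

c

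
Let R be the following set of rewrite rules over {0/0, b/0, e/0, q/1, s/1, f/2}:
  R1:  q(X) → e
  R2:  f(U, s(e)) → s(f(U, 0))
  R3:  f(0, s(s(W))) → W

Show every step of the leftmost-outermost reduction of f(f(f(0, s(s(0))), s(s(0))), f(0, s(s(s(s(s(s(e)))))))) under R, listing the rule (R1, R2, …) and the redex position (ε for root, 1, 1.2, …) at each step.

1. f(f(f(0, s(s(0))), s(s(0))), f(0, s(s(s(s(s(s(e))))))))  →  f(f(0, s(s(0))), f(0, s(s(s(s(s(s(e))))))))   [R3 at 1.1]
2. f(f(0, s(s(0))), f(0, s(s(s(s(s(s(e))))))))  →  f(0, f(0, s(s(s(s(s(s(e))))))))   [R3 at 1]
3. f(0, f(0, s(s(s(s(s(s(e))))))))  →  f(0, s(s(s(s(e)))))   [R3 at 2]
4. f(0, s(s(s(s(e)))))  →  s(s(e))   [R3 at ε]

s(s(e))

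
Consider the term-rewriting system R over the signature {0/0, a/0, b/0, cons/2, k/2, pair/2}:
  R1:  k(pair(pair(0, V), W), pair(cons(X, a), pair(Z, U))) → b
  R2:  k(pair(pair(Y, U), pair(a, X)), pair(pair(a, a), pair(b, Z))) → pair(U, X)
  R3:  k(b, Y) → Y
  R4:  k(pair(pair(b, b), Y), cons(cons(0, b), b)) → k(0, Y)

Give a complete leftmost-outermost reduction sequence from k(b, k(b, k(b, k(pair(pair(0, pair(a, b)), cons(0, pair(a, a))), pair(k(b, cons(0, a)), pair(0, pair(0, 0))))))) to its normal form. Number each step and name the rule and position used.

b

1. k(b, k(b, k(b, k(pair(pair(0, pair(a, b)), cons(0, pair(a, a))), pair(k(b, cons(0, a)), pair(0, pair(0, 0)))))))  →  k(b, k(b, k(pair(pair(0, pair(a, b)), cons(0, pair(a, a))), pair(k(b, cons(0, a)), pair(0, pair(0, 0))))))   [R3 at ε]
2. k(b, k(b, k(pair(pair(0, pair(a, b)), cons(0, pair(a, a))), pair(k(b, cons(0, a)), pair(0, pair(0, 0))))))  →  k(b, k(pair(pair(0, pair(a, b)), cons(0, pair(a, a))), pair(k(b, cons(0, a)), pair(0, pair(0, 0)))))   [R3 at ε]
3. k(b, k(pair(pair(0, pair(a, b)), cons(0, pair(a, a))), pair(k(b, cons(0, a)), pair(0, pair(0, 0)))))  →  k(pair(pair(0, pair(a, b)), cons(0, pair(a, a))), pair(k(b, cons(0, a)), pair(0, pair(0, 0))))   [R3 at ε]
4. k(pair(pair(0, pair(a, b)), cons(0, pair(a, a))), pair(k(b, cons(0, a)), pair(0, pair(0, 0))))  →  k(pair(pair(0, pair(a, b)), cons(0, pair(a, a))), pair(cons(0, a), pair(0, pair(0, 0))))   [R3 at 2.1]
5. k(pair(pair(0, pair(a, b)), cons(0, pair(a, a))), pair(cons(0, a), pair(0, pair(0, 0))))  →  b   [R1 at ε]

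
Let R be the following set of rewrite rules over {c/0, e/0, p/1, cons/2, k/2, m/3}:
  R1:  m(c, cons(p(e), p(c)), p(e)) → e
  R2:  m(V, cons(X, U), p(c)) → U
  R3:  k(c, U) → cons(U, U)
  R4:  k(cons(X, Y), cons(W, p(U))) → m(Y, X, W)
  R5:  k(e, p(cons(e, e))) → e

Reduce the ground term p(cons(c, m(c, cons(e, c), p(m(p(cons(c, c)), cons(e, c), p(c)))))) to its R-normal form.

p(cons(c, c))

1. p(cons(c, m(c, cons(e, c), p(m(p(cons(c, c)), cons(e, c), p(c))))))  →  p(cons(c, m(c, cons(e, c), p(c))))   [R2 at 1.2.3.1]
2. p(cons(c, m(c, cons(e, c), p(c))))  →  p(cons(c, c))   [R2 at 1.2]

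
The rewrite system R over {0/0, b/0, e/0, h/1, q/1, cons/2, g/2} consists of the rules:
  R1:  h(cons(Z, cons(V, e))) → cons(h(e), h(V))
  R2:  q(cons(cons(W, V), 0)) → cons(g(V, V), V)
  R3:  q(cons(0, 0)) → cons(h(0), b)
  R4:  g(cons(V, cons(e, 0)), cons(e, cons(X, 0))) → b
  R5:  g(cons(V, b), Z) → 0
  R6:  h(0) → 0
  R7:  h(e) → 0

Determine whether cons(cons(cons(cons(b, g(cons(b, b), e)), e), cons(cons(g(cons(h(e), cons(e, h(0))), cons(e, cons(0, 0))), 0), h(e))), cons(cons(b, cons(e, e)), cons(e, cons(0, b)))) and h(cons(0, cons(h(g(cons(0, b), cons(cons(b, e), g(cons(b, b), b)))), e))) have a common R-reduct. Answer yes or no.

no — NF(t₁) = cons(cons(cons(cons(b, 0), e), cons(cons(b, 0), 0)), cons(cons(b, cons(e, e)), cons(e, cons(0, b)))), NF(t₂) = cons(0, 0)

Reduce t₁ = cons(cons(cons(cons(b, g(cons(b, b), e)), e), cons(cons(g(cons(h(e), cons(e, h(0))), cons(e, cons(0, 0))), 0), h(e))), cons(cons(b, cons(e, e)), cons(e, cons(0, b)))):
1. cons(cons(cons(cons(b, g(cons(b, b), e)), e), cons(cons(g(cons(h(e), cons(e, h(0))), cons(e, cons(0, 0))), 0), h(e))), cons(cons(b, cons(e, e)), cons(e, cons(0, b))))  →  cons(cons(cons(cons(b, 0), e), cons(cons(g(cons(h(e), cons(e, h(0))), cons(e, cons(0, 0))), 0), h(e))), cons(cons(b, cons(e, e)), cons(e, cons(0, b))))   [R5 at 1.1.1.2]
2. cons(cons(cons(cons(b, 0), e), cons(cons(g(cons(h(e), cons(e, h(0))), cons(e, cons(0, 0))), 0), h(e))), cons(cons(b, cons(e, e)), cons(e, cons(0, b))))  →  cons(cons(cons(cons(b, 0), e), cons(cons(g(cons(0, cons(e, h(0))), cons(e, cons(0, 0))), 0), h(e))), cons(cons(b, cons(e, e)), cons(e, cons(0, b))))   [R7 at 1.2.1.1.1.1]
3. cons(cons(cons(cons(b, 0), e), cons(cons(g(cons(0, cons(e, h(0))), cons(e, cons(0, 0))), 0), h(e))), cons(cons(b, cons(e, e)), cons(e, cons(0, b))))  →  cons(cons(cons(cons(b, 0), e), cons(cons(g(cons(0, cons(e, 0)), cons(e, cons(0, 0))), 0), h(e))), cons(cons(b, cons(e, e)), cons(e, cons(0, b))))   [R6 at 1.2.1.1.1.2.2]
4. cons(cons(cons(cons(b, 0), e), cons(cons(g(cons(0, cons(e, 0)), cons(e, cons(0, 0))), 0), h(e))), cons(cons(b, cons(e, e)), cons(e, cons(0, b))))  →  cons(cons(cons(cons(b, 0), e), cons(cons(b, 0), h(e))), cons(cons(b, cons(e, e)), cons(e, cons(0, b))))   [R4 at 1.2.1.1]
5. cons(cons(cons(cons(b, 0), e), cons(cons(b, 0), h(e))), cons(cons(b, cons(e, e)), cons(e, cons(0, b))))  →  cons(cons(cons(cons(b, 0), e), cons(cons(b, 0), 0)), cons(cons(b, cons(e, e)), cons(e, cons(0, b))))   [R7 at 1.2.2]

Reduce t₂ = h(cons(0, cons(h(g(cons(0, b), cons(cons(b, e), g(cons(b, b), b)))), e))):
1. h(cons(0, cons(h(g(cons(0, b), cons(cons(b, e), g(cons(b, b), b)))), e)))  →  cons(h(e), h(h(g(cons(0, b), cons(cons(b, e), g(cons(b, b), b))))))   [R1 at ε]
2. cons(h(e), h(h(g(cons(0, b), cons(cons(b, e), g(cons(b, b), b))))))  →  cons(0, h(h(g(cons(0, b), cons(cons(b, e), g(cons(b, b), b))))))   [R7 at 1]
3. cons(0, h(h(g(cons(0, b), cons(cons(b, e), g(cons(b, b), b))))))  →  cons(0, h(h(0)))   [R5 at 2.1.1]
4. cons(0, h(h(0)))  →  cons(0, h(0))   [R6 at 2.1]
5. cons(0, h(0))  →  cons(0, 0)   [R6 at 2]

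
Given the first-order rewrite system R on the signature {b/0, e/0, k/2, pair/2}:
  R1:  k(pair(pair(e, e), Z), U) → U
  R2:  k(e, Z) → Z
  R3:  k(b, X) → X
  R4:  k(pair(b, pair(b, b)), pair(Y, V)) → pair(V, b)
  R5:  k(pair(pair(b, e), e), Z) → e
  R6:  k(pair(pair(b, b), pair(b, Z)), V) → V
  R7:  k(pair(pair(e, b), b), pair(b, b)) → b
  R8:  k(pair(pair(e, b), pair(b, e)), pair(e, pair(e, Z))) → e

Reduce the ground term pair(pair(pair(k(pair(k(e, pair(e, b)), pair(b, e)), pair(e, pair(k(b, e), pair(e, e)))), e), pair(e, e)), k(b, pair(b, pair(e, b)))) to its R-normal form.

pair(pair(pair(e, e), pair(e, e)), pair(b, pair(e, b)))

1. pair(pair(pair(k(pair(k(e, pair(e, b)), pair(b, e)), pair(e, pair(k(b, e), pair(e, e)))), e), pair(e, e)), k(b, pair(b, pair(e, b))))  →  pair(pair(pair(k(pair(pair(e, b), pair(b, e)), pair(e, pair(k(b, e), pair(e, e)))), e), pair(e, e)), k(b, pair(b, pair(e, b))))   [R2 at 1.1.1.1.1]
2. pair(pair(pair(k(pair(pair(e, b), pair(b, e)), pair(e, pair(k(b, e), pair(e, e)))), e), pair(e, e)), k(b, pair(b, pair(e, b))))  →  pair(pair(pair(k(pair(pair(e, b), pair(b, e)), pair(e, pair(e, pair(e, e)))), e), pair(e, e)), k(b, pair(b, pair(e, b))))   [R3 at 1.1.1.2.2.1]
3. pair(pair(pair(k(pair(pair(e, b), pair(b, e)), pair(e, pair(e, pair(e, e)))), e), pair(e, e)), k(b, pair(b, pair(e, b))))  →  pair(pair(pair(e, e), pair(e, e)), k(b, pair(b, pair(e, b))))   [R8 at 1.1.1]
4. pair(pair(pair(e, e), pair(e, e)), k(b, pair(b, pair(e, b))))  →  pair(pair(pair(e, e), pair(e, e)), pair(b, pair(e, b)))   [R3 at 2]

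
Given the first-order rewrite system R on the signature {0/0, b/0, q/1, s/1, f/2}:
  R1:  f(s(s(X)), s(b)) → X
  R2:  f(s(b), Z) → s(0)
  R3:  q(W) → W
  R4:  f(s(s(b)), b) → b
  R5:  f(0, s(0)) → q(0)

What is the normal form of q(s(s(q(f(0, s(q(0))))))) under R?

s(s(0))

1. q(s(s(q(f(0, s(q(0)))))))  →  s(s(q(f(0, s(q(0))))))   [R3 at ε]
2. s(s(q(f(0, s(q(0))))))  →  s(s(f(0, s(q(0)))))   [R3 at 1.1]
3. s(s(f(0, s(q(0)))))  →  s(s(f(0, s(0))))   [R3 at 1.1.2.1]
4. s(s(f(0, s(0))))  →  s(s(q(0)))   [R5 at 1.1]
5. s(s(q(0)))  →  s(s(0))   [R3 at 1.1]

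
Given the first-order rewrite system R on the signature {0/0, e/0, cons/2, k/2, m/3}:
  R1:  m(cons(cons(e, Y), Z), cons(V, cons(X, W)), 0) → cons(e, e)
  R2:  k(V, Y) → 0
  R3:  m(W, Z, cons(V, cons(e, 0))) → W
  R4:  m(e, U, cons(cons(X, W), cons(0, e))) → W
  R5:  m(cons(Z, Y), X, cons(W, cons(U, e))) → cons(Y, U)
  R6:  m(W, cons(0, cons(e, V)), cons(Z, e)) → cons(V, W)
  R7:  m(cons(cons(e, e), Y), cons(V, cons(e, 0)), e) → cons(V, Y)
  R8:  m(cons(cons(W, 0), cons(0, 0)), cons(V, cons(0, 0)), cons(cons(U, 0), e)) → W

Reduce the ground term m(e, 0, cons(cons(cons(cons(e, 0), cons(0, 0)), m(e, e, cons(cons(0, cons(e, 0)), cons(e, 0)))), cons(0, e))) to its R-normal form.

1. m(e, 0, cons(cons(cons(cons(e, 0), cons(0, 0)), m(e, e, cons(cons(0, cons(e, 0)), cons(e, 0)))), cons(0, e)))  →  m(e, e, cons(cons(0, cons(e, 0)), cons(e, 0)))   [R4 at ε]
2. m(e, e, cons(cons(0, cons(e, 0)), cons(e, 0)))  →  e   [R3 at ε]

e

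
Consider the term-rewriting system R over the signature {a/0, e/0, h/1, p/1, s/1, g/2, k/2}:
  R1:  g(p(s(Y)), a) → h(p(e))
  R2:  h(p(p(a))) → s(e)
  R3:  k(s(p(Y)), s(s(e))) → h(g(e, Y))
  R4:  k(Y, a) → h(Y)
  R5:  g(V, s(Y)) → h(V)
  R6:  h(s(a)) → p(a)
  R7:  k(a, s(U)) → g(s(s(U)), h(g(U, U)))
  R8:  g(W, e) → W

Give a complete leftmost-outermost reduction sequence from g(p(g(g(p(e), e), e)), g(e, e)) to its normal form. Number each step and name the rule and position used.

p(p(e))

1. g(p(g(g(p(e), e), e)), g(e, e))  →  g(p(g(p(e), e)), g(e, e))   [R8 at 1.1]
2. g(p(g(p(e), e)), g(e, e))  →  g(p(p(e)), g(e, e))   [R8 at 1.1]
3. g(p(p(e)), g(e, e))  →  g(p(p(e)), e)   [R8 at 2]
4. g(p(p(e)), e)  →  p(p(e))   [R8 at ε]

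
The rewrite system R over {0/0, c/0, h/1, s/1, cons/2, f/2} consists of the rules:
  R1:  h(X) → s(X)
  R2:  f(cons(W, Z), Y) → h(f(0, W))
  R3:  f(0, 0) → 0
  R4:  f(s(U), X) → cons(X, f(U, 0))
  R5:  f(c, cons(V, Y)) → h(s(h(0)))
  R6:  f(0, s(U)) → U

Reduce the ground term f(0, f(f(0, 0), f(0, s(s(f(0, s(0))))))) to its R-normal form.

0

1. f(0, f(f(0, 0), f(0, s(s(f(0, s(0)))))))  →  f(0, f(0, f(0, s(s(f(0, s(0)))))))   [R3 at 2.1]
2. f(0, f(0, f(0, s(s(f(0, s(0)))))))  →  f(0, f(0, s(f(0, s(0)))))   [R6 at 2.2]
3. f(0, f(0, s(f(0, s(0)))))  →  f(0, f(0, s(0)))   [R6 at 2]
4. f(0, f(0, s(0)))  →  f(0, 0)   [R6 at 2]
5. f(0, 0)  →  0   [R3 at ε]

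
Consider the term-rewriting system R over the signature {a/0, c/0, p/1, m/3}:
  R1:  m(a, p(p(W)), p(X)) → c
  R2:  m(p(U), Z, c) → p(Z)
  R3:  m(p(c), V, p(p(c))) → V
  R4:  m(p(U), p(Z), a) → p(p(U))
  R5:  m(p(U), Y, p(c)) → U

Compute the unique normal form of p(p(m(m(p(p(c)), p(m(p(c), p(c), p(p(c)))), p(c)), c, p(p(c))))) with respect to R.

p(p(c))

1. p(p(m(m(p(p(c)), p(m(p(c), p(c), p(p(c)))), p(c)), c, p(p(c)))))  →  p(p(m(p(c), c, p(p(c)))))   [R5 at 1.1.1]
2. p(p(m(p(c), c, p(p(c)))))  →  p(p(c))   [R3 at 1.1]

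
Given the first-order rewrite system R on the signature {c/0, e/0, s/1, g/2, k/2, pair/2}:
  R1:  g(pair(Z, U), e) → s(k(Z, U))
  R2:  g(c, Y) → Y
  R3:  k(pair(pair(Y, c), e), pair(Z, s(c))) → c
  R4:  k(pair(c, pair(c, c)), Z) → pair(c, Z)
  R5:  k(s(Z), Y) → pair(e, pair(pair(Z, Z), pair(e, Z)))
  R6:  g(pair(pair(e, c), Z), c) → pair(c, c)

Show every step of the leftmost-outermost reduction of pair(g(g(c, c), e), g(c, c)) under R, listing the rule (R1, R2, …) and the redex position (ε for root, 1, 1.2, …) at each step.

pair(e, c)

1. pair(g(g(c, c), e), g(c, c))  →  pair(g(c, e), g(c, c))   [R2 at 1.1]
2. pair(g(c, e), g(c, c))  →  pair(e, g(c, c))   [R2 at 1]
3. pair(e, g(c, c))  →  pair(e, c)   [R2 at 2]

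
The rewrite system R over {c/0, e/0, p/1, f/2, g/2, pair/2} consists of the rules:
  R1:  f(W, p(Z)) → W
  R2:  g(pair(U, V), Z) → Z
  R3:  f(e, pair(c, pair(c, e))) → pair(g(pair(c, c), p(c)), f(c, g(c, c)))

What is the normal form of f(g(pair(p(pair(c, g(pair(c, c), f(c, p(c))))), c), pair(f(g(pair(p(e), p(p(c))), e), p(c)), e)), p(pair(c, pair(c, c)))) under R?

pair(e, e)

1. f(g(pair(p(pair(c, g(pair(c, c), f(c, p(c))))), c), pair(f(g(pair(p(e), p(p(c))), e), p(c)), e)), p(pair(c, pair(c, c))))  →  g(pair(p(pair(c, g(pair(c, c), f(c, p(c))))), c), pair(f(g(pair(p(e), p(p(c))), e), p(c)), e))   [R1 at ε]
2. g(pair(p(pair(c, g(pair(c, c), f(c, p(c))))), c), pair(f(g(pair(p(e), p(p(c))), e), p(c)), e))  →  pair(f(g(pair(p(e), p(p(c))), e), p(c)), e)   [R2 at ε]
3. pair(f(g(pair(p(e), p(p(c))), e), p(c)), e)  →  pair(g(pair(p(e), p(p(c))), e), e)   [R1 at 1]
4. pair(g(pair(p(e), p(p(c))), e), e)  →  pair(e, e)   [R2 at 1]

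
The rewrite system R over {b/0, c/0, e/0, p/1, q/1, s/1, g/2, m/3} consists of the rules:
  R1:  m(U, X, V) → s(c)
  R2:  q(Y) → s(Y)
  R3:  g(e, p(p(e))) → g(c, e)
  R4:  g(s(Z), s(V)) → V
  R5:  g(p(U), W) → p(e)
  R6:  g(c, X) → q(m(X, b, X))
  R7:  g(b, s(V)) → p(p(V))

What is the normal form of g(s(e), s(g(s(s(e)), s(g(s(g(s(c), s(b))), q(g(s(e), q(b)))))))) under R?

1. g(s(e), s(g(s(s(e)), s(g(s(g(s(c), s(b))), q(g(s(e), q(b))))))))  →  g(s(s(e)), s(g(s(g(s(c), s(b))), q(g(s(e), q(b))))))   [R4 at ε]
2. g(s(s(e)), s(g(s(g(s(c), s(b))), q(g(s(e), q(b))))))  →  g(s(g(s(c), s(b))), q(g(s(e), q(b))))   [R4 at ε]
3. g(s(g(s(c), s(b))), q(g(s(e), q(b))))  →  g(s(b), q(g(s(e), q(b))))   [R4 at 1.1]
4. g(s(b), q(g(s(e), q(b))))  →  g(s(b), s(g(s(e), q(b))))   [R2 at 2]
5. g(s(b), s(g(s(e), q(b))))  →  g(s(e), q(b))   [R4 at ε]
6. g(s(e), q(b))  →  g(s(e), s(b))   [R2 at 2]
7. g(s(e), s(b))  →  b   [R4 at ε]

b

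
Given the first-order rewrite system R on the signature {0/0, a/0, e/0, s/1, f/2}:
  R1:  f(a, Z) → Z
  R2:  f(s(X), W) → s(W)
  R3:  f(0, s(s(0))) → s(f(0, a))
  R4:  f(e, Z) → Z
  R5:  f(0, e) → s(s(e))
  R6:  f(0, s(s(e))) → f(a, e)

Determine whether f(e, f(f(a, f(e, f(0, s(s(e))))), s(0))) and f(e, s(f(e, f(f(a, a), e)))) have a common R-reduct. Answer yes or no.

Reduce t₁ = f(e, f(f(a, f(e, f(0, s(s(e))))), s(0))):
1. f(e, f(f(a, f(e, f(0, s(s(e))))), s(0)))  →  f(f(a, f(e, f(0, s(s(e))))), s(0))   [R4 at ε]
2. f(f(a, f(e, f(0, s(s(e))))), s(0))  →  f(f(e, f(0, s(s(e)))), s(0))   [R1 at 1]
3. f(f(e, f(0, s(s(e)))), s(0))  →  f(f(0, s(s(e))), s(0))   [R4 at 1]
4. f(f(0, s(s(e))), s(0))  →  f(f(a, e), s(0))   [R6 at 1]
5. f(f(a, e), s(0))  →  f(e, s(0))   [R1 at 1]
6. f(e, s(0))  →  s(0)   [R4 at ε]

Reduce t₂ = f(e, s(f(e, f(f(a, a), e)))):
1. f(e, s(f(e, f(f(a, a), e))))  →  s(f(e, f(f(a, a), e)))   [R4 at ε]
2. s(f(e, f(f(a, a), e)))  →  s(f(f(a, a), e))   [R4 at 1]
3. s(f(f(a, a), e))  →  s(f(a, e))   [R1 at 1.1]
4. s(f(a, e))  →  s(e)   [R1 at 1]

no — NF(t₁) = s(0), NF(t₂) = s(e)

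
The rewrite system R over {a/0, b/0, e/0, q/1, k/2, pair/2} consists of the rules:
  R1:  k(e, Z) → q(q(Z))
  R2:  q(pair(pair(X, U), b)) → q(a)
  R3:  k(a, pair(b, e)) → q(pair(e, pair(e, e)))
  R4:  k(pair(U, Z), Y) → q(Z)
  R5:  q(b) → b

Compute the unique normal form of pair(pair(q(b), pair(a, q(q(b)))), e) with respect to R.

pair(pair(b, pair(a, b)), e)

1. pair(pair(q(b), pair(a, q(q(b)))), e)  →  pair(pair(b, pair(a, q(q(b)))), e)   [R5 at 1.1]
2. pair(pair(b, pair(a, q(q(b)))), e)  →  pair(pair(b, pair(a, q(b))), e)   [R5 at 1.2.2.1]
3. pair(pair(b, pair(a, q(b))), e)  →  pair(pair(b, pair(a, b)), e)   [R5 at 1.2.2]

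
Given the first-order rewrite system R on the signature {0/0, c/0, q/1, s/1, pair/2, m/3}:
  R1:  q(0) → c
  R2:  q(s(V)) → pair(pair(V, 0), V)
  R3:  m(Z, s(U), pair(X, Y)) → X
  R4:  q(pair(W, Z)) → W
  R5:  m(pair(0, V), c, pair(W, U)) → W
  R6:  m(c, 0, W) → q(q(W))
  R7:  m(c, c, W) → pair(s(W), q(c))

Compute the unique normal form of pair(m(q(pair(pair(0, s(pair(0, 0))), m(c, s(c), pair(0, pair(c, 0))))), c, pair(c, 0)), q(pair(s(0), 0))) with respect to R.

pair(c, s(0))

1. pair(m(q(pair(pair(0, s(pair(0, 0))), m(c, s(c), pair(0, pair(c, 0))))), c, pair(c, 0)), q(pair(s(0), 0)))  →  pair(m(pair(0, s(pair(0, 0))), c, pair(c, 0)), q(pair(s(0), 0)))   [R4 at 1.1]
2. pair(m(pair(0, s(pair(0, 0))), c, pair(c, 0)), q(pair(s(0), 0)))  →  pair(c, q(pair(s(0), 0)))   [R5 at 1]
3. pair(c, q(pair(s(0), 0)))  →  pair(c, s(0))   [R4 at 2]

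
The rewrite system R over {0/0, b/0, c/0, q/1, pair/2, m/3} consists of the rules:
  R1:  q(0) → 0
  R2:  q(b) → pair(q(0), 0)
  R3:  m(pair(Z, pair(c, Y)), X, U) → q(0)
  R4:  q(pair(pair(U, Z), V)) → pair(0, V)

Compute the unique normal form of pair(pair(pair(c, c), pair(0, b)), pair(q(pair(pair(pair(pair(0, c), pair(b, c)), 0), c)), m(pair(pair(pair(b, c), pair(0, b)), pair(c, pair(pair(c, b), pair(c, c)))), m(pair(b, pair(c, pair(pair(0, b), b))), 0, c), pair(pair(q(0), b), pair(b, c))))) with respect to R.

1. pair(pair(pair(c, c), pair(0, b)), pair(q(pair(pair(pair(pair(0, c), pair(b, c)), 0), c)), m(pair(pair(pair(b, c), pair(0, b)), pair(c, pair(pair(c, b), pair(c, c)))), m(pair(b, pair(c, pair(pair(0, b), b))), 0, c), pair(pair(q(0), b), pair(b, c)))))  →  pair(pair(pair(c, c), pair(0, b)), pair(pair(0, c), m(pair(pair(pair(b, c), pair(0, b)), pair(c, pair(pair(c, b), pair(c, c)))), m(pair(b, pair(c, pair(pair(0, b), b))), 0, c), pair(pair(q(0), b), pair(b, c)))))   [R4 at 2.1]
2. pair(pair(pair(c, c), pair(0, b)), pair(pair(0, c), m(pair(pair(pair(b, c), pair(0, b)), pair(c, pair(pair(c, b), pair(c, c)))), m(pair(b, pair(c, pair(pair(0, b), b))), 0, c), pair(pair(q(0), b), pair(b, c)))))  →  pair(pair(pair(c, c), pair(0, b)), pair(pair(0, c), q(0)))   [R3 at 2.2]
3. pair(pair(pair(c, c), pair(0, b)), pair(pair(0, c), q(0)))  →  pair(pair(pair(c, c), pair(0, b)), pair(pair(0, c), 0))   [R1 at 2.2]

pair(pair(pair(c, c), pair(0, b)), pair(pair(0, c), 0))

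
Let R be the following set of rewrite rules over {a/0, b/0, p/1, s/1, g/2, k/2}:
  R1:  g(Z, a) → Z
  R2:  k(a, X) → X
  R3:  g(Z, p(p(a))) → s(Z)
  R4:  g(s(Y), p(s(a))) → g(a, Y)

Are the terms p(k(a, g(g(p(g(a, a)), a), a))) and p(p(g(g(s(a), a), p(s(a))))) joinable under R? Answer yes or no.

Reduce t₁ = p(k(a, g(g(p(g(a, a)), a), a))):
1. p(k(a, g(g(p(g(a, a)), a), a)))  →  p(g(g(p(g(a, a)), a), a))   [R2 at 1]
2. p(g(g(p(g(a, a)), a), a))  →  p(g(p(g(a, a)), a))   [R1 at 1]
3. p(g(p(g(a, a)), a))  →  p(p(g(a, a)))   [R1 at 1]
4. p(p(g(a, a)))  →  p(p(a))   [R1 at 1.1]

Reduce t₂ = p(p(g(g(s(a), a), p(s(a))))):
1. p(p(g(g(s(a), a), p(s(a)))))  →  p(p(g(s(a), p(s(a)))))   [R1 at 1.1.1]
2. p(p(g(s(a), p(s(a)))))  →  p(p(g(a, a)))   [R4 at 1.1]
3. p(p(g(a, a)))  →  p(p(a))   [R1 at 1.1]

yes — NF(t₁) = p(p(a)), NF(t₂) = p(p(a))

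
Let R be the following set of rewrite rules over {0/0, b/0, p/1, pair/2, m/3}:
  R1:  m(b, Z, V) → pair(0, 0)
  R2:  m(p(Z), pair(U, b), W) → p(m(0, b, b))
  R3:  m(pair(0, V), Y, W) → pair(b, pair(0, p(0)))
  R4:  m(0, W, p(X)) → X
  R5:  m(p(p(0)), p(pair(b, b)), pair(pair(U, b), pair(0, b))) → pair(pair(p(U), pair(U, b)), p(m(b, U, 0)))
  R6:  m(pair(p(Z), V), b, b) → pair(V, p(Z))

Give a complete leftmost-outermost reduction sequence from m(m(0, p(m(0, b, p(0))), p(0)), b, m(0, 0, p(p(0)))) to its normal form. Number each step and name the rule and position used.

1. m(m(0, p(m(0, b, p(0))), p(0)), b, m(0, 0, p(p(0))))  →  m(0, b, m(0, 0, p(p(0))))   [R4 at 1]
2. m(0, b, m(0, 0, p(p(0))))  →  m(0, b, p(0))   [R4 at 3]
3. m(0, b, p(0))  →  0   [R4 at ε]

0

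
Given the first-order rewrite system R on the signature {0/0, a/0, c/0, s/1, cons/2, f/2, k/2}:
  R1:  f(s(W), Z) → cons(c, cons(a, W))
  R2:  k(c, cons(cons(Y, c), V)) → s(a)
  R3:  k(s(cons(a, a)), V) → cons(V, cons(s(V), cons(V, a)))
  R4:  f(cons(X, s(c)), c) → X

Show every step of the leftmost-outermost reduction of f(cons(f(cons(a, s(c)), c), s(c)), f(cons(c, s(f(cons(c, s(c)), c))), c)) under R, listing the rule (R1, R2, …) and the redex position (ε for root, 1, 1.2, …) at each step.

1. f(cons(f(cons(a, s(c)), c), s(c)), f(cons(c, s(f(cons(c, s(c)), c))), c))  →  f(cons(a, s(c)), f(cons(c, s(f(cons(c, s(c)), c))), c))   [R4 at 1.1]
2. f(cons(a, s(c)), f(cons(c, s(f(cons(c, s(c)), c))), c))  →  f(cons(a, s(c)), f(cons(c, s(c)), c))   [R4 at 2.1.2.1]
3. f(cons(a, s(c)), f(cons(c, s(c)), c))  →  f(cons(a, s(c)), c)   [R4 at 2]
4. f(cons(a, s(c)), c)  →  a   [R4 at ε]

a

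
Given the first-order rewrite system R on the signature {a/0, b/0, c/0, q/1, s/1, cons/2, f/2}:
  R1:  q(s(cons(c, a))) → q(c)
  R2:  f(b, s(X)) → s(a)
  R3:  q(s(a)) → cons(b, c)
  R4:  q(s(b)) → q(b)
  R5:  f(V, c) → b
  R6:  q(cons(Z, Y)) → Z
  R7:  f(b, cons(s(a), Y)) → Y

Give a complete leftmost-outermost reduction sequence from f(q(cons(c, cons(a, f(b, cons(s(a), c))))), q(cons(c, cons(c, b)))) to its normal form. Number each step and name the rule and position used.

b

1. f(q(cons(c, cons(a, f(b, cons(s(a), c))))), q(cons(c, cons(c, b))))  →  f(c, q(cons(c, cons(c, b))))   [R6 at 1]
2. f(c, q(cons(c, cons(c, b))))  →  f(c, c)   [R6 at 2]
3. f(c, c)  →  b   [R5 at ε]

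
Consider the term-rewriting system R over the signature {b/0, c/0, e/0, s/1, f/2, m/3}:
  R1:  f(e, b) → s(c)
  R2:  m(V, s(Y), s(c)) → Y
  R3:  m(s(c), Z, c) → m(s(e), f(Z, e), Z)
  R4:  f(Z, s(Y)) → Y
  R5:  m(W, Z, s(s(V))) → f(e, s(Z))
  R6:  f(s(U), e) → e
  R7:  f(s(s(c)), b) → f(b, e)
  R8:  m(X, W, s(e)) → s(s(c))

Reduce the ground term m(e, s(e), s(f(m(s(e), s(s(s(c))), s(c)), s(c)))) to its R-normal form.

1. m(e, s(e), s(f(m(s(e), s(s(s(c))), s(c)), s(c))))  →  m(e, s(e), s(c))   [R4 at 3.1]
2. m(e, s(e), s(c))  →  e   [R2 at ε]

e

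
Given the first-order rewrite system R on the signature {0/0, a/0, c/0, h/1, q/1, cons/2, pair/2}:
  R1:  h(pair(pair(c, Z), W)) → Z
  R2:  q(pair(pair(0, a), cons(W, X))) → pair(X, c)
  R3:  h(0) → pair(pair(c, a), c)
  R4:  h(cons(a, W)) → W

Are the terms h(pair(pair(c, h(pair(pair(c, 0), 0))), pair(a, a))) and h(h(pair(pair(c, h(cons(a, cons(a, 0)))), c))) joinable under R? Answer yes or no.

Reduce t₁ = h(pair(pair(c, h(pair(pair(c, 0), 0))), pair(a, a))):
1. h(pair(pair(c, h(pair(pair(c, 0), 0))), pair(a, a)))  →  h(pair(pair(c, 0), 0))   [R1 at ε]
2. h(pair(pair(c, 0), 0))  →  0   [R1 at ε]

Reduce t₂ = h(h(pair(pair(c, h(cons(a, cons(a, 0)))), c))):
1. h(h(pair(pair(c, h(cons(a, cons(a, 0)))), c)))  →  h(h(cons(a, cons(a, 0))))   [R1 at 1]
2. h(h(cons(a, cons(a, 0))))  →  h(cons(a, 0))   [R4 at 1]
3. h(cons(a, 0))  →  0   [R4 at ε]

yes — NF(t₁) = 0, NF(t₂) = 0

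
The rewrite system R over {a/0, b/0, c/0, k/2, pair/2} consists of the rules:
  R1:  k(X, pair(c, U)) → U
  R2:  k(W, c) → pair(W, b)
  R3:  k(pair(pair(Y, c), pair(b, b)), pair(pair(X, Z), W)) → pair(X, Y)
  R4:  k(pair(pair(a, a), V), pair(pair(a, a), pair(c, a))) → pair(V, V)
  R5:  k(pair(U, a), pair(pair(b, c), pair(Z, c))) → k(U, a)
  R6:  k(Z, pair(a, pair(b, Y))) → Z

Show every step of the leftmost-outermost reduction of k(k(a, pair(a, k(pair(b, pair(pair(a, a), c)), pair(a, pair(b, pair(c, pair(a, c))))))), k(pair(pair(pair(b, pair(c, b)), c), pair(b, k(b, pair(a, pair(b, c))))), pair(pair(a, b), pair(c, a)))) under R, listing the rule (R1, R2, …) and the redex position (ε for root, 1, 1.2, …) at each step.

1. k(k(a, pair(a, k(pair(b, pair(pair(a, a), c)), pair(a, pair(b, pair(c, pair(a, c))))))), k(pair(pair(pair(b, pair(c, b)), c), pair(b, k(b, pair(a, pair(b, c))))), pair(pair(a, b), pair(c, a))))  →  k(k(a, pair(a, pair(b, pair(pair(a, a), c)))), k(pair(pair(pair(b, pair(c, b)), c), pair(b, k(b, pair(a, pair(b, c))))), pair(pair(a, b), pair(c, a))))   [R6 at 1.2.2]
2. k(k(a, pair(a, pair(b, pair(pair(a, a), c)))), k(pair(pair(pair(b, pair(c, b)), c), pair(b, k(b, pair(a, pair(b, c))))), pair(pair(a, b), pair(c, a))))  →  k(a, k(pair(pair(pair(b, pair(c, b)), c), pair(b, k(b, pair(a, pair(b, c))))), pair(pair(a, b), pair(c, a))))   [R6 at 1]
3. k(a, k(pair(pair(pair(b, pair(c, b)), c), pair(b, k(b, pair(a, pair(b, c))))), pair(pair(a, b), pair(c, a))))  →  k(a, k(pair(pair(pair(b, pair(c, b)), c), pair(b, b)), pair(pair(a, b), pair(c, a))))   [R6 at 2.1.2.2]
4. k(a, k(pair(pair(pair(b, pair(c, b)), c), pair(b, b)), pair(pair(a, b), pair(c, a))))  →  k(a, pair(a, pair(b, pair(c, b))))   [R3 at 2]
5. k(a, pair(a, pair(b, pair(c, b))))  →  a   [R6 at ε]

a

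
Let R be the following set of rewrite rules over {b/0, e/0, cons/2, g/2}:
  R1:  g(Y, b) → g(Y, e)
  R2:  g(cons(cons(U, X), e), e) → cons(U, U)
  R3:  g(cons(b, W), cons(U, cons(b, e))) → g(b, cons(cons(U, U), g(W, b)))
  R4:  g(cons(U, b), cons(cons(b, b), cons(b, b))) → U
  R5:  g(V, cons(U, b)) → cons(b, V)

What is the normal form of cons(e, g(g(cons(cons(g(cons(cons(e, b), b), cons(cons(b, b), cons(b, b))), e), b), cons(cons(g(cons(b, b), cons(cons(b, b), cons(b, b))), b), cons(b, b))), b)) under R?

cons(e, cons(e, e))

1. cons(e, g(g(cons(cons(g(cons(cons(e, b), b), cons(cons(b, b), cons(b, b))), e), b), cons(cons(g(cons(b, b), cons(cons(b, b), cons(b, b))), b), cons(b, b))), b))  →  cons(e, g(g(cons(cons(g(cons(cons(e, b), b), cons(cons(b, b), cons(b, b))), e), b), cons(cons(g(cons(b, b), cons(cons(b, b), cons(b, b))), b), cons(b, b))), e))   [R1 at 2]
2. cons(e, g(g(cons(cons(g(cons(cons(e, b), b), cons(cons(b, b), cons(b, b))), e), b), cons(cons(g(cons(b, b), cons(cons(b, b), cons(b, b))), b), cons(b, b))), e))  →  cons(e, g(g(cons(cons(cons(e, b), e), b), cons(cons(g(cons(b, b), cons(cons(b, b), cons(b, b))), b), cons(b, b))), e))   [R4 at 2.1.1.1.1]
3. cons(e, g(g(cons(cons(cons(e, b), e), b), cons(cons(g(cons(b, b), cons(cons(b, b), cons(b, b))), b), cons(b, b))), e))  →  cons(e, g(g(cons(cons(cons(e, b), e), b), cons(cons(b, b), cons(b, b))), e))   [R4 at 2.1.2.1.1]
4. cons(e, g(g(cons(cons(cons(e, b), e), b), cons(cons(b, b), cons(b, b))), e))  →  cons(e, g(cons(cons(e, b), e), e))   [R4 at 2.1]
5. cons(e, g(cons(cons(e, b), e), e))  →  cons(e, cons(e, e))   [R2 at 2]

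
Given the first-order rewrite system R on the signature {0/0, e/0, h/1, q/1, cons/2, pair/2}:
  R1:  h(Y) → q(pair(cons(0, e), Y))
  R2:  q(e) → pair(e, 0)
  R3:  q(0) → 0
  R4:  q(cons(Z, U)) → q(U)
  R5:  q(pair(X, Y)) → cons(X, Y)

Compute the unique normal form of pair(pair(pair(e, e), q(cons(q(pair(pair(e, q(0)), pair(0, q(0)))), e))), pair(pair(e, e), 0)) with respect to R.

1. pair(pair(pair(e, e), q(cons(q(pair(pair(e, q(0)), pair(0, q(0)))), e))), pair(pair(e, e), 0))  →  pair(pair(pair(e, e), q(e)), pair(pair(e, e), 0))   [R4 at 1.2]
2. pair(pair(pair(e, e), q(e)), pair(pair(e, e), 0))  →  pair(pair(pair(e, e), pair(e, 0)), pair(pair(e, e), 0))   [R2 at 1.2]

pair(pair(pair(e, e), pair(e, 0)), pair(pair(e, e), 0))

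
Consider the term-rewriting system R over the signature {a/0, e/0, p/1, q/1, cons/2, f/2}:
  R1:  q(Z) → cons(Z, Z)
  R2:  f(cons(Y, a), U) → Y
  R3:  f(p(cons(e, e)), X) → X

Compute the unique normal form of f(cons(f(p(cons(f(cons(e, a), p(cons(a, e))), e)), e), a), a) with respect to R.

1. f(cons(f(p(cons(f(cons(e, a), p(cons(a, e))), e)), e), a), a)  →  f(p(cons(f(cons(e, a), p(cons(a, e))), e)), e)   [R2 at ε]
2. f(p(cons(f(cons(e, a), p(cons(a, e))), e)), e)  →  f(p(cons(e, e)), e)   [R2 at 1.1.1]
3. f(p(cons(e, e)), e)  →  e   [R3 at ε]

e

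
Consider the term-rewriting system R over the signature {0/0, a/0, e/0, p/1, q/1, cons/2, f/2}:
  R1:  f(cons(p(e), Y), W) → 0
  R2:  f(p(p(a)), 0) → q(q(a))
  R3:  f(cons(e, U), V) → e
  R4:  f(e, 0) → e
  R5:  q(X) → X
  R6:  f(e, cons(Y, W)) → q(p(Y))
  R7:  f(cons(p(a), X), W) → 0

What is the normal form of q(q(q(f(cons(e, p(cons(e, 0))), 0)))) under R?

1. q(q(q(f(cons(e, p(cons(e, 0))), 0))))  →  q(q(f(cons(e, p(cons(e, 0))), 0)))   [R5 at ε]
2. q(q(f(cons(e, p(cons(e, 0))), 0)))  →  q(f(cons(e, p(cons(e, 0))), 0))   [R5 at ε]
3. q(f(cons(e, p(cons(e, 0))), 0))  →  f(cons(e, p(cons(e, 0))), 0)   [R5 at ε]
4. f(cons(e, p(cons(e, 0))), 0)  →  e   [R3 at ε]

e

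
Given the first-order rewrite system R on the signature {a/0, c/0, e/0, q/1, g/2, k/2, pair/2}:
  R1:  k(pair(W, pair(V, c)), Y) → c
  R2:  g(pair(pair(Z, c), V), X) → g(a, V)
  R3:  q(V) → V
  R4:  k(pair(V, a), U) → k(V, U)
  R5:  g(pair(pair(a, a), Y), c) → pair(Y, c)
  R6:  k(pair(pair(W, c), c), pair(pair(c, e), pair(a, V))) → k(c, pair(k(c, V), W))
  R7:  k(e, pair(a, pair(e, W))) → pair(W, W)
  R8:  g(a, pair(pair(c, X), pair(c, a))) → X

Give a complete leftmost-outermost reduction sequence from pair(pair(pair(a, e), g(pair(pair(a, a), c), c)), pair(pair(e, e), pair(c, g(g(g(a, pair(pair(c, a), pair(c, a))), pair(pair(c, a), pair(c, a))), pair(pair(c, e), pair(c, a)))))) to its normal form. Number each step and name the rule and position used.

1. pair(pair(pair(a, e), g(pair(pair(a, a), c), c)), pair(pair(e, e), pair(c, g(g(g(a, pair(pair(c, a), pair(c, a))), pair(pair(c, a), pair(c, a))), pair(pair(c, e), pair(c, a))))))  →  pair(pair(pair(a, e), pair(c, c)), pair(pair(e, e), pair(c, g(g(g(a, pair(pair(c, a), pair(c, a))), pair(pair(c, a), pair(c, a))), pair(pair(c, e), pair(c, a))))))   [R5 at 1.2]
2. pair(pair(pair(a, e), pair(c, c)), pair(pair(e, e), pair(c, g(g(g(a, pair(pair(c, a), pair(c, a))), pair(pair(c, a), pair(c, a))), pair(pair(c, e), pair(c, a))))))  →  pair(pair(pair(a, e), pair(c, c)), pair(pair(e, e), pair(c, g(g(a, pair(pair(c, a), pair(c, a))), pair(pair(c, e), pair(c, a))))))   [R8 at 2.2.2.1.1]
3. pair(pair(pair(a, e), pair(c, c)), pair(pair(e, e), pair(c, g(g(a, pair(pair(c, a), pair(c, a))), pair(pair(c, e), pair(c, a))))))  →  pair(pair(pair(a, e), pair(c, c)), pair(pair(e, e), pair(c, g(a, pair(pair(c, e), pair(c, a))))))   [R8 at 2.2.2.1]
4. pair(pair(pair(a, e), pair(c, c)), pair(pair(e, e), pair(c, g(a, pair(pair(c, e), pair(c, a))))))  →  pair(pair(pair(a, e), pair(c, c)), pair(pair(e, e), pair(c, e)))   [R8 at 2.2.2]

pair(pair(pair(a, e), pair(c, c)), pair(pair(e, e), pair(c, e)))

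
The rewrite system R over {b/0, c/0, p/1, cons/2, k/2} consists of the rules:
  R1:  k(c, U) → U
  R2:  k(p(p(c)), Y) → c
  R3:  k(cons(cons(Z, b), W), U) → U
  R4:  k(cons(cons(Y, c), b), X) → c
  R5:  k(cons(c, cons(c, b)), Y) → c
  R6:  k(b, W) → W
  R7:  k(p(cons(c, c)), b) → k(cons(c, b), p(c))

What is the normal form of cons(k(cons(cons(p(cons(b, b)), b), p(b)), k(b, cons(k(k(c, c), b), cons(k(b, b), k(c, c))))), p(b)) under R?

cons(cons(b, cons(b, c)), p(b))

1. cons(k(cons(cons(p(cons(b, b)), b), p(b)), k(b, cons(k(k(c, c), b), cons(k(b, b), k(c, c))))), p(b))  →  cons(k(b, cons(k(k(c, c), b), cons(k(b, b), k(c, c)))), p(b))   [R3 at 1]
2. cons(k(b, cons(k(k(c, c), b), cons(k(b, b), k(c, c)))), p(b))  →  cons(cons(k(k(c, c), b), cons(k(b, b), k(c, c))), p(b))   [R6 at 1]
3. cons(cons(k(k(c, c), b), cons(k(b, b), k(c, c))), p(b))  →  cons(cons(k(c, b), cons(k(b, b), k(c, c))), p(b))   [R1 at 1.1.1]
4. cons(cons(k(c, b), cons(k(b, b), k(c, c))), p(b))  →  cons(cons(b, cons(k(b, b), k(c, c))), p(b))   [R1 at 1.1]
5. cons(cons(b, cons(k(b, b), k(c, c))), p(b))  →  cons(cons(b, cons(b, k(c, c))), p(b))   [R6 at 1.2.1]
6. cons(cons(b, cons(b, k(c, c))), p(b))  →  cons(cons(b, cons(b, c)), p(b))   [R1 at 1.2.2]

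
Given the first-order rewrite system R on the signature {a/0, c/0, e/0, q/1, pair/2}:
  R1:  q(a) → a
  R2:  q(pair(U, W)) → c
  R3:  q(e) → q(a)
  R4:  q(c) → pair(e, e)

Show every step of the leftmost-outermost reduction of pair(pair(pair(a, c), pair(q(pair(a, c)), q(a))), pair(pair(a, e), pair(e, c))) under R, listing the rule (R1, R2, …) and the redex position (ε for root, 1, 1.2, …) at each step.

pair(pair(pair(a, c), pair(c, a)), pair(pair(a, e), pair(e, c)))

1. pair(pair(pair(a, c), pair(q(pair(a, c)), q(a))), pair(pair(a, e), pair(e, c)))  →  pair(pair(pair(a, c), pair(c, q(a))), pair(pair(a, e), pair(e, c)))   [R2 at 1.2.1]
2. pair(pair(pair(a, c), pair(c, q(a))), pair(pair(a, e), pair(e, c)))  →  pair(pair(pair(a, c), pair(c, a)), pair(pair(a, e), pair(e, c)))   [R1 at 1.2.2]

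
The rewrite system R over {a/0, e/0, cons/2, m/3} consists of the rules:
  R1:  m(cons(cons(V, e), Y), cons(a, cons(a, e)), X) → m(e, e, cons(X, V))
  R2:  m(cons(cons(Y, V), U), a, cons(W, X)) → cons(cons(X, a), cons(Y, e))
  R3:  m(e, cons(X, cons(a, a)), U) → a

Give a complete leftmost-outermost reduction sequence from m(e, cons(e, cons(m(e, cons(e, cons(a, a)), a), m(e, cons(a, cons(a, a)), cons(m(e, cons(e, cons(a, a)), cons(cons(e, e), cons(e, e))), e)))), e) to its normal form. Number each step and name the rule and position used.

a

1. m(e, cons(e, cons(m(e, cons(e, cons(a, a)), a), m(e, cons(a, cons(a, a)), cons(m(e, cons(e, cons(a, a)), cons(cons(e, e), cons(e, e))), e)))), e)  →  m(e, cons(e, cons(a, m(e, cons(a, cons(a, a)), cons(m(e, cons(e, cons(a, a)), cons(cons(e, e), cons(e, e))), e)))), e)   [R3 at 2.2.1]
2. m(e, cons(e, cons(a, m(e, cons(a, cons(a, a)), cons(m(e, cons(e, cons(a, a)), cons(cons(e, e), cons(e, e))), e)))), e)  →  m(e, cons(e, cons(a, a)), e)   [R3 at 2.2.2]
3. m(e, cons(e, cons(a, a)), e)  →  a   [R3 at ε]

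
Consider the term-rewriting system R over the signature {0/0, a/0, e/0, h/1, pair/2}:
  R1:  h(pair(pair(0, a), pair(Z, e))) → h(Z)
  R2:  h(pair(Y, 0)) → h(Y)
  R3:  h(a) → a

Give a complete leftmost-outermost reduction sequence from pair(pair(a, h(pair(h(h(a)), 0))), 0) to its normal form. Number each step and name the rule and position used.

pair(pair(a, a), 0)

1. pair(pair(a, h(pair(h(h(a)), 0))), 0)  →  pair(pair(a, h(h(h(a)))), 0)   [R2 at 1.2]
2. pair(pair(a, h(h(h(a)))), 0)  →  pair(pair(a, h(h(a))), 0)   [R3 at 1.2.1.1]
3. pair(pair(a, h(h(a))), 0)  →  pair(pair(a, h(a)), 0)   [R3 at 1.2.1]
4. pair(pair(a, h(a)), 0)  →  pair(pair(a, a), 0)   [R3 at 1.2]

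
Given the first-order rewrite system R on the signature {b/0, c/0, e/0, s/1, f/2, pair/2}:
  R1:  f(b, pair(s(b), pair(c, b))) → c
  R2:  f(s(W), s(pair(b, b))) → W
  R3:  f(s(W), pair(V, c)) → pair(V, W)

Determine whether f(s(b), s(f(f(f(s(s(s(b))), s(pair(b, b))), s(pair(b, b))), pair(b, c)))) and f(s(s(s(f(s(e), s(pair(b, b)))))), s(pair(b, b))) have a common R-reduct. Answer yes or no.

Reduce t₁ = f(s(b), s(f(f(f(s(s(s(b))), s(pair(b, b))), s(pair(b, b))), pair(b, c)))):
1. f(s(b), s(f(f(f(s(s(s(b))), s(pair(b, b))), s(pair(b, b))), pair(b, c))))  →  f(s(b), s(f(f(s(s(b)), s(pair(b, b))), pair(b, c))))   [R2 at 2.1.1.1]
2. f(s(b), s(f(f(s(s(b)), s(pair(b, b))), pair(b, c))))  →  f(s(b), s(f(s(b), pair(b, c))))   [R2 at 2.1.1]
3. f(s(b), s(f(s(b), pair(b, c))))  →  f(s(b), s(pair(b, b)))   [R3 at 2.1]
4. f(s(b), s(pair(b, b)))  →  b   [R2 at ε]

Reduce t₂ = f(s(s(s(f(s(e), s(pair(b, b)))))), s(pair(b, b))):
1. f(s(s(s(f(s(e), s(pair(b, b)))))), s(pair(b, b)))  →  s(s(f(s(e), s(pair(b, b)))))   [R2 at ε]
2. s(s(f(s(e), s(pair(b, b)))))  →  s(s(e))   [R2 at 1.1]

no — NF(t₁) = b, NF(t₂) = s(s(e))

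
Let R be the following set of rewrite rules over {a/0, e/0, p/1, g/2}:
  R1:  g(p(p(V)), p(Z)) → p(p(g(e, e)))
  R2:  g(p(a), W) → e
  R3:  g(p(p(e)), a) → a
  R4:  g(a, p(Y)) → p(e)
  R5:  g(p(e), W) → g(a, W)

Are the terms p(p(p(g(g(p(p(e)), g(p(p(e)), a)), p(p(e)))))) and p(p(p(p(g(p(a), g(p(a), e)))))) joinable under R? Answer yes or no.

yes — NF(t₁) = p(p(p(p(e)))), NF(t₂) = p(p(p(p(e))))

Reduce t₁ = p(p(p(g(g(p(p(e)), g(p(p(e)), a)), p(p(e)))))):
1. p(p(p(g(g(p(p(e)), g(p(p(e)), a)), p(p(e))))))  →  p(p(p(g(g(p(p(e)), a), p(p(e))))))   [R3 at 1.1.1.1.2]
2. p(p(p(g(g(p(p(e)), a), p(p(e))))))  →  p(p(p(g(a, p(p(e))))))   [R3 at 1.1.1.1]
3. p(p(p(g(a, p(p(e))))))  →  p(p(p(p(e))))   [R4 at 1.1.1]

Reduce t₂ = p(p(p(p(g(p(a), g(p(a), e)))))):
1. p(p(p(p(g(p(a), g(p(a), e))))))  →  p(p(p(p(e))))   [R2 at 1.1.1.1]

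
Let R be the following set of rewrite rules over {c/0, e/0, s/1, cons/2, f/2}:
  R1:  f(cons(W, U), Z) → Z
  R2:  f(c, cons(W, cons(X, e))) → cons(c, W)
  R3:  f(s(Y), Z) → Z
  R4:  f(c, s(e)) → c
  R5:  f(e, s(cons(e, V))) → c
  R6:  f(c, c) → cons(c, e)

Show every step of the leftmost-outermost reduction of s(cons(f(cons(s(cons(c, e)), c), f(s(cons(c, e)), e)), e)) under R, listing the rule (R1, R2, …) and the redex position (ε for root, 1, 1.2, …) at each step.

1. s(cons(f(cons(s(cons(c, e)), c), f(s(cons(c, e)), e)), e))  →  s(cons(f(s(cons(c, e)), e), e))   [R1 at 1.1]
2. s(cons(f(s(cons(c, e)), e), e))  →  s(cons(e, e))   [R3 at 1.1]

s(cons(e, e))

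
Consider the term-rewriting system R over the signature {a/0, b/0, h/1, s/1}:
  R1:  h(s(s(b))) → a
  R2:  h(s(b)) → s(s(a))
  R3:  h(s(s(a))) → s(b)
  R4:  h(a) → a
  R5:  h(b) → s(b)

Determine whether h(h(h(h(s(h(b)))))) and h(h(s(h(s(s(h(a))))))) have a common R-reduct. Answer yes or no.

Reduce t₁ = h(h(h(h(s(h(b)))))):
1. h(h(h(h(s(h(b))))))  →  h(h(h(h(s(s(b))))))   [R5 at 1.1.1.1.1]
2. h(h(h(h(s(s(b))))))  →  h(h(h(a)))   [R1 at 1.1.1]
3. h(h(h(a)))  →  h(h(a))   [R4 at 1.1]
4. h(h(a))  →  h(a)   [R4 at 1]
5. h(a)  →  a   [R4 at ε]

Reduce t₂ = h(h(s(h(s(s(h(a))))))):
1. h(h(s(h(s(s(h(a)))))))  →  h(h(s(h(s(s(a))))))   [R4 at 1.1.1.1.1.1]
2. h(h(s(h(s(s(a))))))  →  h(h(s(s(b))))   [R3 at 1.1.1]
3. h(h(s(s(b))))  →  h(a)   [R1 at 1]
4. h(a)  →  a   [R4 at ε]

yes — NF(t₁) = a, NF(t₂) = a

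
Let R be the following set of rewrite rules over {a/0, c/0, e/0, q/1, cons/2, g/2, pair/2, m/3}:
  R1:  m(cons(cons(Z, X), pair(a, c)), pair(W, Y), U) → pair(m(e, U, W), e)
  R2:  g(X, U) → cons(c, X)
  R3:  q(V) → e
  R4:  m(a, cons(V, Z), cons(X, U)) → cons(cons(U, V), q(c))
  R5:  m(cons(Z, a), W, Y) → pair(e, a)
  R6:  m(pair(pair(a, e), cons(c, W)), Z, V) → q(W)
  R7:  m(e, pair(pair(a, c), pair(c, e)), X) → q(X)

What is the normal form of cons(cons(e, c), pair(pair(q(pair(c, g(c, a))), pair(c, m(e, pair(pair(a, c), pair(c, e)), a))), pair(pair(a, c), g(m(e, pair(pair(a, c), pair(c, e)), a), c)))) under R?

cons(cons(e, c), pair(pair(e, pair(c, e)), pair(pair(a, c), cons(c, e))))

1. cons(cons(e, c), pair(pair(q(pair(c, g(c, a))), pair(c, m(e, pair(pair(a, c), pair(c, e)), a))), pair(pair(a, c), g(m(e, pair(pair(a, c), pair(c, e)), a), c))))  →  cons(cons(e, c), pair(pair(e, pair(c, m(e, pair(pair(a, c), pair(c, e)), a))), pair(pair(a, c), g(m(e, pair(pair(a, c), pair(c, e)), a), c))))   [R3 at 2.1.1]
2. cons(cons(e, c), pair(pair(e, pair(c, m(e, pair(pair(a, c), pair(c, e)), a))), pair(pair(a, c), g(m(e, pair(pair(a, c), pair(c, e)), a), c))))  →  cons(cons(e, c), pair(pair(e, pair(c, q(a))), pair(pair(a, c), g(m(e, pair(pair(a, c), pair(c, e)), a), c))))   [R7 at 2.1.2.2]
3. cons(cons(e, c), pair(pair(e, pair(c, q(a))), pair(pair(a, c), g(m(e, pair(pair(a, c), pair(c, e)), a), c))))  →  cons(cons(e, c), pair(pair(e, pair(c, e)), pair(pair(a, c), g(m(e, pair(pair(a, c), pair(c, e)), a), c))))   [R3 at 2.1.2.2]
4. cons(cons(e, c), pair(pair(e, pair(c, e)), pair(pair(a, c), g(m(e, pair(pair(a, c), pair(c, e)), a), c))))  →  cons(cons(e, c), pair(pair(e, pair(c, e)), pair(pair(a, c), cons(c, m(e, pair(pair(a, c), pair(c, e)), a)))))   [R2 at 2.2.2]
5. cons(cons(e, c), pair(pair(e, pair(c, e)), pair(pair(a, c), cons(c, m(e, pair(pair(a, c), pair(c, e)), a)))))  →  cons(cons(e, c), pair(pair(e, pair(c, e)), pair(pair(a, c), cons(c, q(a)))))   [R7 at 2.2.2.2]
6. cons(cons(e, c), pair(pair(e, pair(c, e)), pair(pair(a, c), cons(c, q(a)))))  →  cons(cons(e, c), pair(pair(e, pair(c, e)), pair(pair(a, c), cons(c, e))))   [R3 at 2.2.2.2]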